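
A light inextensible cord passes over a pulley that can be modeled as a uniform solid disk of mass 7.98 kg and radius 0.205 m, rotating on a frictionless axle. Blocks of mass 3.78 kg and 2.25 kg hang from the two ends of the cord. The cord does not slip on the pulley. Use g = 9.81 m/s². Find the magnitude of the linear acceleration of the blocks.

I = ½MR² = (1/2)(7.98)(0.205)² = 0.1677 kg·m².
Heavier block: m₁g − T₁ = m₁a. Lighter block: T₂ − m₂g = m₂a.
Pulley: (T₁ − T₂)R = Iα = I(a/R), so T₁ − T₂ = (I/R²)a = (1/2)M_p a = 3.990·a.
Adding the three: (m₁ − m₂)g = (m₁ + m₂ + 3.990)a, so a = (3.78 − 2.25)(9.81)/(3.78 + 2.25 + 3.990) = 1.498 m/s².

a ≈ 1.50 m/s²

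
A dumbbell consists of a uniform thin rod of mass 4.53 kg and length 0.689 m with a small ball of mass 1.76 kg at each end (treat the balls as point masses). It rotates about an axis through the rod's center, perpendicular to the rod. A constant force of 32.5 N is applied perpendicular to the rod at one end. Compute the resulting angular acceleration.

I_rod = (1/12)ML² = (1/12)(4.53)(0.689)² = 0.1792 kg·m².
I_balls = 2·m·(L/2)² = 2(1.76)(0.3445)² = 0.4178 kg·m².
Total I = 0.5970 kg·m².
τ = F·(L/2) = (32.5)(0.344) = 11.20 N·m.
α = τ/I = 11.20/0.5970 = 18.76 rad/s².

α ≈ 18.8 rad/s²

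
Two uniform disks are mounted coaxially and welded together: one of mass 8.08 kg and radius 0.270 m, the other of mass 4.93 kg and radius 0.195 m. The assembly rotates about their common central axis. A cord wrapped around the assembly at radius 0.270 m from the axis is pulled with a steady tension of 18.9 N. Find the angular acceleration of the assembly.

I = ½M₁R₁² + ½M₂R₂² = ½(8.08)(0.270)² + ½(4.93)(0.195)² = 0.3882 kg·m².
τ = F r = (18.9)(0.270) = 5.103 N·m.
α = τ/I = 5.103/0.3882 = 13.14 rad/s².

α ≈ 13.1 rad/s²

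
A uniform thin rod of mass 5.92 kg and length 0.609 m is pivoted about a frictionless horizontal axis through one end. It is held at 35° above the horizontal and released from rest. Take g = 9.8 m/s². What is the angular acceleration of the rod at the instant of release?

α ≈ 19.8 rad/s²

About the pivot, I = (1/3)ML² = (1/3)(5.92)(0.609)² = 0.7319 kg·m².
The weight acts at the center, a distance L/2 = 0.3045 m from the pivot; τ = Mg(L/2) cos 35° = 14.47 N·m.
α = τ/I = 14.47/0.7319 = 19.77 rad/s².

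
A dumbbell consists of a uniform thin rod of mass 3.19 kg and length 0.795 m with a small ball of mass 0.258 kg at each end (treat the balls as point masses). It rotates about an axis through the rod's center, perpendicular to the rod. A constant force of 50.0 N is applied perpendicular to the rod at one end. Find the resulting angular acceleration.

I_rod = (1/12)ML² = (1/12)(3.19)(0.795)² = 0.1680 kg·m².
I_balls = 2·m·(L/2)² = 2(0.258)(0.3975)² = 0.08153 kg·m².
Total I = 0.2495 kg·m².
τ = F·(L/2) = (50.0)(0.398) = 19.88 N·m.
α = τ/I = 19.88/0.2495 = 79.65 rad/s².

α ≈ 79.6 rad/s²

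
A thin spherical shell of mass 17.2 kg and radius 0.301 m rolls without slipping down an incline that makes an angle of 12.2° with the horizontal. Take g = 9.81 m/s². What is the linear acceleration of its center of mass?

Translation along the incline: Mg sinθ − f = Ma.
Rotation about the center: fR = Iα with I = (2/3)MR². No-slip gives a = αR, so f = (I/R²)a = (2/3)M a.
Substituting: Mg sinθ = (1 + 0.6667)Ma, so a = g sinθ/(1 + 0.6667) = (9.81) sin 12.2° / 1.667 = 1.244 m/s².

a ≈ 1.24 m/s²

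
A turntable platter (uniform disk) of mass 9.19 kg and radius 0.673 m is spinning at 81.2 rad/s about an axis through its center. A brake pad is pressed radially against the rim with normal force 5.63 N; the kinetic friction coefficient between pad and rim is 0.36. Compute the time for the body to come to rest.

I = ½MR² = (1/2)(9.19)(0.673)² = 2.081 kg·m².
Friction force f = μN = (0.36)(5.63) = 2.027 N at the rim; torque magnitude τ = fR = 1.364 N·m, opposing ω.
|α| = τ/I = 1.364/2.081 = 0.6554 rad/s² (deceleration).
0 = ω₀ − |α|t ⇒ t = ω₀/|α| = 81.2/0.6554 = 123.9 s.

t ≈ 124 s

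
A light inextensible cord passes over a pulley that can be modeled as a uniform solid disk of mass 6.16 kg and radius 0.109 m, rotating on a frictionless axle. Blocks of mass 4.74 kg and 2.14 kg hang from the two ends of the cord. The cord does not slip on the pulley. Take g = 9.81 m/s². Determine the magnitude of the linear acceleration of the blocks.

I = ½MR² = (1/2)(6.16)(0.109)² = 0.03659 kg·m².
Heavier block: m₁g − T₁ = m₁a. Lighter block: T₂ − m₂g = m₂a.
Pulley: (T₁ − T₂)R = Iα = I(a/R), so T₁ − T₂ = (I/R²)a = (1/2)M_p a = 3.080·a.
Adding the three: (m₁ − m₂)g = (m₁ + m₂ + 3.080)a, so a = (4.74 − 2.14)(9.81)/(4.74 + 2.14 + 3.080) = 2.561 m/s².

a ≈ 2.56 m/s²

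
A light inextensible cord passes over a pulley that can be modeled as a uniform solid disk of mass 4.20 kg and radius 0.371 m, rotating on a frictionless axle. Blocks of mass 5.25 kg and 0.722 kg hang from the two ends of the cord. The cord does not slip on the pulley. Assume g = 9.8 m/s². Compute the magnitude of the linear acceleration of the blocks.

I = ½MR² = (1/2)(4.20)(0.371)² = 0.2890 kg·m².
Heavier block: m₁g − T₁ = m₁a. Lighter block: T₂ − m₂g = m₂a.
Pulley: (T₁ − T₂)R = Iα = I(a/R), so T₁ − T₂ = (I/R²)a = (1/2)M_p a = 2.100·a.
Adding the three: (m₁ − m₂)g = (m₁ + m₂ + 2.100)a, so a = (5.25 − 0.722)(9.8)/(5.25 + 0.722 + 2.100) = 5.497 m/s².

a ≈ 5.50 m/s²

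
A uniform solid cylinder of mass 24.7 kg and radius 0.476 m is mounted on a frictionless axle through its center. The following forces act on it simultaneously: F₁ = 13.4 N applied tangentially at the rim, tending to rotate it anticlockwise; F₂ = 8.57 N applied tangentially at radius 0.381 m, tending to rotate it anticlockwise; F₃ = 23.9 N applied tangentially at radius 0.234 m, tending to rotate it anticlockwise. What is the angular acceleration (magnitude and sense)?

α ≈ 5.44 rad/s², anticlockwise

I = ½MR² = (1/2)(24.7)(0.476)² = 2.798 kg·m².
Taking anticlockwise as positive: τ₁ = +(13.4)(0.476) = +6.378 N·m; τ₂ = +(8.57)(0.381) = +3.265 N·m; τ₃ = +(23.9)(0.234) = +5.593 N·m.
Net torque τ = 15.24 N·m.
α = τ/I = 15.24/2.798 = 5.445 rad/s².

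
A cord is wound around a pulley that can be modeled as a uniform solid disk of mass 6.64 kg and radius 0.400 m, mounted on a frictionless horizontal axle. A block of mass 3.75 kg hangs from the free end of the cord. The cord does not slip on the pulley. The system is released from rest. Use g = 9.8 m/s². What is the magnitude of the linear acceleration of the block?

a ≈ 5.20 m/s²

I = ½MR² = (1/2)(6.64)(0.400)² = 0.5312 kg·m².
Block: mg − T = ma. Pulley: TR = Iα. No-slip: a = αR, so T = (I/R²)a = 3.320·a.
Then mg = (m + 3.320)a, so a = (3.75)(9.8)/(3.75 + 3.320) = 5.198 m/s².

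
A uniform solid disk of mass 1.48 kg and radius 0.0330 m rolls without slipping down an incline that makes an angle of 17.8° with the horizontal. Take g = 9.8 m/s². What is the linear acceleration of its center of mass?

Translation along the incline: Mg sinθ − f = Ma.
Rotation about the center: fR = Iα with I = ½MR². No-slip gives a = αR, so f = (I/R²)a = (1/2)M a.
Substituting: Mg sinθ = (1 + 0.5000)Ma, so a = g sinθ/(1 + 0.5000) = (9.8) sin 17.8° / 1.500 = 1.997 m/s².

a ≈ 2.00 m/s²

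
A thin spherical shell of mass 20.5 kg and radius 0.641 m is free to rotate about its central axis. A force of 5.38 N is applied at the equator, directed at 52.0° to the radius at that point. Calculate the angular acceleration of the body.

I = (2/3)MR² = (2/3)(20.5)(0.641)² = 5.615 kg·m².
Only the tangential component produces torque: τ = F R sinθ = (5.38)(0.641) sin 52.0° = 2.718 N·m.
From τ = Iα: α = 2.718/5.615 = 0.4839 rad/s².

α ≈ 0.484 rad/s²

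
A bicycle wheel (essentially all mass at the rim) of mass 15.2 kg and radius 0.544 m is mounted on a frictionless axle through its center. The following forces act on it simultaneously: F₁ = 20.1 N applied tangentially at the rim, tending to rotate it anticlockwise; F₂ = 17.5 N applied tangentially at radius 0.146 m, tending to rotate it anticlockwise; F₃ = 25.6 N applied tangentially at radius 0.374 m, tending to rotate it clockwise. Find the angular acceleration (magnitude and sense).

α ≈ 0.870 rad/s², anticlockwise

I = MR² = (15.2)(0.544)² = 4.498 kg·m².
Taking anticlockwise as positive: τ₁ = +(20.1)(0.544) = +10.93 N·m; τ₂ = +(17.5)(0.146) = +2.555 N·m; τ₃ = −(25.6)(0.374) = −9.574 N·m.
Net torque τ = 3.915 N·m.
α = τ/I = 3.915/4.498 = 0.8703 rad/s².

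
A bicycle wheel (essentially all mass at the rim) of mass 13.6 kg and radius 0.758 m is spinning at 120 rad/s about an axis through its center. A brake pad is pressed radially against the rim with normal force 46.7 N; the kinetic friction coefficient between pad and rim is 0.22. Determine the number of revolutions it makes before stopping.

I = MR² = (13.6)(0.758)² = 7.814 kg·m².
Friction force f = μN = (0.22)(46.7) = 10.27 N at the rim; torque magnitude τ = fR = 7.788 N·m, opposing ω.
|α| = τ/I = 7.788/7.814 = 0.9966 rad/s² (deceleration).
ω² = ω₀² − 2|α|θ with ω = 0 ⇒ θ = ω₀²/(2|α|) = 7224 rad = 1150 rev.

≈ 1150 revolutions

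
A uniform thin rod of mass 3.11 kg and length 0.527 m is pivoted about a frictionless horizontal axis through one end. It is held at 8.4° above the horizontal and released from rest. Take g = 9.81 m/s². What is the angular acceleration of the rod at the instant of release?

About the pivot, I = (1/3)ML² = (1/3)(3.11)(0.527)² = 0.2879 kg·m².
The weight acts at the center, a distance L/2 = 0.2635 m from the pivot; τ = Mg(L/2) cos 8.4° = 7.953 N·m.
α = τ/I = 7.953/0.2879 = 27.62 rad/s².

α ≈ 27.6 rad/s²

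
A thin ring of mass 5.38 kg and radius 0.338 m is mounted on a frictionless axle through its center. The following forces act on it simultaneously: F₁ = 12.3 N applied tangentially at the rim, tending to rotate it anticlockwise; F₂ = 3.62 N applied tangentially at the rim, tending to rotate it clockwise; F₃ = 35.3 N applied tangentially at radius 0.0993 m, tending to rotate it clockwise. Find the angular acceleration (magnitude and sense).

I = MR² = (5.38)(0.338)² = 0.6146 kg·m².
Taking anticlockwise as positive: τ₁ = +(12.3)(0.338) = +4.157 N·m; τ₂ = −(3.62)(0.338) = −1.224 N·m; τ₃ = −(35.3)(0.0993) = −3.505 N·m.
Net torque τ = -0.5714 N·m.
α = τ/I = -0.5714/0.6146 = -0.9297 rad/s².

α ≈ 0.930 rad/s², clockwise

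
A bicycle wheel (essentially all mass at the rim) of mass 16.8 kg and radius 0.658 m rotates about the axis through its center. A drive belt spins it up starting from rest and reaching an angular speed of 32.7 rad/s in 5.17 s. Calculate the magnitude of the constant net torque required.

I = MR² = (16.8)(0.658)² = 7.274 kg·m².
α = Δω/Δt = (32.7 − 0)/5.17 = 6.325 rad/s².
τ = Iα = (7.274)(6.325) = 46.01 N·m.

τ ≈ 46.0 N·m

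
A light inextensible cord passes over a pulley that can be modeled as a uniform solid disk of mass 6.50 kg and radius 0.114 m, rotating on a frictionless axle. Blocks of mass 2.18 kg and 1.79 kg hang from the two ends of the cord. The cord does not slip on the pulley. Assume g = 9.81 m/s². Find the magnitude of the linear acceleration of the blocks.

a ≈ 0.530 m/s²

I = ½MR² = (1/2)(6.50)(0.114)² = 0.04224 kg·m².
Heavier block: m₁g − T₁ = m₁a. Lighter block: T₂ − m₂g = m₂a.
Pulley: (T₁ − T₂)R = Iα = I(a/R), so T₁ − T₂ = (I/R²)a = (1/2)M_p a = 3.250·a.
Adding the three: (m₁ − m₂)g = (m₁ + m₂ + 3.250)a, so a = (2.18 − 1.79)(9.81)/(2.18 + 1.79 + 3.250) = 0.5299 m/s².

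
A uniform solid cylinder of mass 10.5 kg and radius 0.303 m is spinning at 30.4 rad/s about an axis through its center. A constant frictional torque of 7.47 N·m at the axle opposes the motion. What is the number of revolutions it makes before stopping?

I = ½MR² = (1/2)(10.5)(0.303)² = 0.4820 kg·m².
The net torque has magnitude 7.47 N·m, opposing ω.
|α| = τ/I = 7.470/0.4820 = 15.50 rad/s² (deceleration).
ω² = ω₀² − 2|α|θ with ω = 0 ⇒ θ = ω₀²/(2|α|) = 29.82 rad = 4.745 rev.

≈ 4.75 revolutions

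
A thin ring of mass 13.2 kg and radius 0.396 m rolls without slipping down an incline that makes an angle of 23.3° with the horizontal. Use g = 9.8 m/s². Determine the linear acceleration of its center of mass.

a ≈ 1.94 m/s²

Translation along the incline: Mg sinθ − f = Ma.
Rotation about the center: fR = Iα with I = MR². No-slip gives a = αR, so f = (I/R²)a = M a.
Substituting: Mg sinθ = (1 + 1.000)Ma, so a = g sinθ/(1 + 1.000) = (9.8) sin 23.3° / 2.000 = 1.938 m/s².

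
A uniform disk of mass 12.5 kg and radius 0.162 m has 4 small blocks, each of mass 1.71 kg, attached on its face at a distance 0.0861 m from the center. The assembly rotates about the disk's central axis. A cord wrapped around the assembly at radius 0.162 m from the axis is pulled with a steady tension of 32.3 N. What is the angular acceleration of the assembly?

I_disk = ½MR² = ½(12.5)(0.162)² = 0.1640 kg·m².
I_blocks = 4·m·r² = 4(1.71)(0.0861)² = 0.05071 kg·m².
Total I = 0.2147 kg·m².
τ = F r = (32.3)(0.162) = 5.233 N·m.
α = τ/I = 5.233/0.2147 = 24.37 rad/s².

α ≈ 24.4 rad/s²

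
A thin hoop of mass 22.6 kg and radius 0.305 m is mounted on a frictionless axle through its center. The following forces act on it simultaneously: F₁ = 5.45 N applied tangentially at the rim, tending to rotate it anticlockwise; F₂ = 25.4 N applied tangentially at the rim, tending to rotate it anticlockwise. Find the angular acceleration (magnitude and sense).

I = MR² = (22.6)(0.305)² = 2.102 kg·m².
Taking anticlockwise as positive: τ₁ = +(5.45)(0.305) = +1.662 N·m; τ₂ = +(25.4)(0.305) = +7.747 N·m.
Net torque τ = 9.409 N·m.
α = τ/I = 9.409/2.102 = 4.476 rad/s².

α ≈ 4.48 rad/s², anticlockwise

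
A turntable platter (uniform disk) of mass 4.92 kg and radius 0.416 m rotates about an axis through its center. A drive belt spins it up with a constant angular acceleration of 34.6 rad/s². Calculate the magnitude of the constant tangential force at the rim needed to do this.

F ≈ 35.4 N

I = ½MR² = (1/2)(4.92)(0.416)² = 0.4257 kg·m².
The required torque is τ = Iα = (0.4257)(34.60) = 14.73 N·m.
A tangential force at the rim gives τ = FR, so F = τ/R = 14.73/0.416 = 35.41 N.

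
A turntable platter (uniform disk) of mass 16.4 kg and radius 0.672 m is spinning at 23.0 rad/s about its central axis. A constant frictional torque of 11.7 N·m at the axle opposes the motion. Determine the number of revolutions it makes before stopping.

I = ½MR² = (1/2)(16.4)(0.672)² = 3.703 kg·m².
The net torque has magnitude 11.7 N·m, opposing ω.
|α| = τ/I = 11.70/3.703 = 3.160 rad/s² (deceleration).
ω² = ω₀² − 2|α|θ with ω = 0 ⇒ θ = ω₀²/(2|α|) = 83.71 rad = 13.32 rev.

≈ 13.3 revolutions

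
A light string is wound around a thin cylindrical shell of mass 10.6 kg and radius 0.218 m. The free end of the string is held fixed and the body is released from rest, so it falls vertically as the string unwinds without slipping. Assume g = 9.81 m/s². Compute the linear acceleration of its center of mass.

a ≈ 4.91 m/s²

Translation: Mg − T = Ma. Rotation about the center: TR = Iα with I = MR².
With a = αR: T = (I/R²)a = M a, so Mg = (1 + 1.000)Ma.
a = g/(1 + 1.000) = 9.81/2.000 = 4.905 m/s².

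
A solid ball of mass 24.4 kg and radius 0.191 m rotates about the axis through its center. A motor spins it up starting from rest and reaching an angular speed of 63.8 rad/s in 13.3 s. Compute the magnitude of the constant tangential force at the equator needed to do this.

I = (2/5)MR² = (2/5)(24.4)(0.191)² = 0.3561 kg·m².
α = Δω/Δt = (63.8 − 0)/13.3 = 4.797 rad/s².
The required torque is τ = Iα = (0.3561)(4.797) = 1.708 N·m.
A tangential force at the equator gives τ = FR, so F = τ/R = 1.708/0.191 = 8.942 N.

F ≈ 8.94 N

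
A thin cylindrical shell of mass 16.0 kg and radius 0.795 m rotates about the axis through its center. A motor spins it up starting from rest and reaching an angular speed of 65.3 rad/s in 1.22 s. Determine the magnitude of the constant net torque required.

τ ≈ 541 N·m

I = MR² = (16.0)(0.795)² = 10.11 kg·m².
α = Δω/Δt = (65.3 − 0)/1.22 = 53.52 rad/s².
τ = Iα = (10.11)(53.52) = 541.3 N·m.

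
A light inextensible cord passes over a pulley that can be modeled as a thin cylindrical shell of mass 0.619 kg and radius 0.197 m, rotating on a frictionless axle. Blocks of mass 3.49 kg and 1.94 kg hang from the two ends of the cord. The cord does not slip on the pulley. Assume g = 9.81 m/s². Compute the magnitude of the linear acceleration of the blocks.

a ≈ 2.51 m/s²

I = MR² = (0.619)(0.197)² = 0.02402 kg·m².
Heavier block: m₁g − T₁ = m₁a. Lighter block: T₂ − m₂g = m₂a.
Pulley: (T₁ − T₂)R = Iα = I(a/R), so T₁ − T₂ = (I/R²)a = 1·M_p a = 0.6190·a.
Adding the three: (m₁ − m₂)g = (m₁ + m₂ + 0.6190)a, so a = (3.49 − 1.94)(9.81)/(3.49 + 1.94 + 0.6190) = 2.514 m/s².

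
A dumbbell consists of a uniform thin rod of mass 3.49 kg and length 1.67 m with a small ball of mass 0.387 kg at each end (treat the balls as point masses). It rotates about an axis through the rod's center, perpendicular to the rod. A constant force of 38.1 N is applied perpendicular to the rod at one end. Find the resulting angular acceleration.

α ≈ 23.6 rad/s²

I_rod = (1/12)ML² = (1/12)(3.49)(1.67)² = 0.8111 kg·m².
I_balls = 2·m·(L/2)² = 2(0.387)(0.8350)² = 0.5397 kg·m².
Total I = 1.351 kg·m².
τ = F·(L/2) = (38.1)(0.835) = 31.81 N·m.
α = τ/I = 31.81/1.351 = 23.55 rad/s².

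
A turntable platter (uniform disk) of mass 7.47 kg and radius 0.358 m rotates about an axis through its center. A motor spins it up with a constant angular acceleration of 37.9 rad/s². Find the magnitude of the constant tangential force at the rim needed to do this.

F ≈ 50.7 N

I = ½MR² = (1/2)(7.47)(0.358)² = 0.4787 kg·m².
The required torque is τ = Iα = (0.4787)(37.90) = 18.14 N·m.
A tangential force at the rim gives τ = FR, so F = τ/R = 18.14/0.358 = 50.68 N.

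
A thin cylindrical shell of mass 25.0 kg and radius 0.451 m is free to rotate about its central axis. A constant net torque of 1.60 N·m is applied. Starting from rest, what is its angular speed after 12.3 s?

ω ≈ 3.87 rad/s

I = MR² = (25.0)(0.451)² = 5.085 kg·m².
α = τ/I = 1.60/5.085 = 0.3146 rad/s².
ω = ω₀ + αt = 0 + (0.3146)(12.3) = 3.870 rad/s.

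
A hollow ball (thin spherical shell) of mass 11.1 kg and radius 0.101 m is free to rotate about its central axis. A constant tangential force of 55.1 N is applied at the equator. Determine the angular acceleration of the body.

I = (2/3)MR² = (2/3)(11.1)(0.101)² = 0.07549 kg·m².
τ = F R = (55.1)(0.101) = 5.565 N·m.
From τ = Iα: α = 5.565/0.07549 = 73.72 rad/s².

α ≈ 73.7 rad/s²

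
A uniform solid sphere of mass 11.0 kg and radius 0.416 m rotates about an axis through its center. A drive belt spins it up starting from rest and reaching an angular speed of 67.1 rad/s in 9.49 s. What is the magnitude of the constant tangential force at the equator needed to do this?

I = (2/5)MR² = (2/5)(11.0)(0.416)² = 0.7614 kg·m².
α = Δω/Δt = (67.1 − 0)/9.49 = 7.071 rad/s².
The required torque is τ = Iα = (0.7614)(7.071) = 5.384 N·m.
A tangential force at the equator gives τ = FR, so F = τ/R = 5.384/0.416 = 12.94 N.

F ≈ 12.9 N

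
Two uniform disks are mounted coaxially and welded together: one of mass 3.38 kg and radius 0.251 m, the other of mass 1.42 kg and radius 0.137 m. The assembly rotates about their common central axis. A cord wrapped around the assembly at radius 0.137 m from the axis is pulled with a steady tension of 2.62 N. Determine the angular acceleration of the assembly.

α ≈ 3.00 rad/s²

I = ½M₁R₁² + ½M₂R₂² = ½(3.38)(0.251)² + ½(1.42)(0.137)² = 0.1198 kg·m².
τ = F r = (2.62)(0.137) = 0.3589 N·m.
α = τ/I = 0.3589/0.1198 = 2.996 rad/s².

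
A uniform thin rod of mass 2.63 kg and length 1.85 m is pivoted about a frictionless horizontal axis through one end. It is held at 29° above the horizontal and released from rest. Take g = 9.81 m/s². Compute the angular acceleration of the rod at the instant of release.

About the pivot, I = (1/3)ML² = (1/3)(2.63)(1.85)² = 3.000 kg·m².
The weight acts at the center, a distance L/2 = 0.9250 m from the pivot; τ = Mg(L/2) cos 29° = 20.87 N·m.
α = τ/I = 20.87/3.000 = 6.957 rad/s².
(Equivalently α = (3g/(2L)) cos 29° = 6.957 rad/s².)

α ≈ 6.96 rad/s²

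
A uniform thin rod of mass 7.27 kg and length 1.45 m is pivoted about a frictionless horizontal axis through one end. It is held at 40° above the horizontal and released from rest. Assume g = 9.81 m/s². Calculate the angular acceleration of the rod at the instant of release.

α ≈ 7.77 rad/s²

About the pivot, I = (1/3)ML² = (1/3)(7.27)(1.45)² = 5.095 kg·m².
The weight acts at the center, a distance L/2 = 0.7250 m from the pivot; τ = Mg(L/2) cos 40° = 39.61 N·m.
α = τ/I = 39.61/5.095 = 7.774 rad/s².
(Equivalently α = (3g/(2L)) cos 40° = 7.774 rad/s².)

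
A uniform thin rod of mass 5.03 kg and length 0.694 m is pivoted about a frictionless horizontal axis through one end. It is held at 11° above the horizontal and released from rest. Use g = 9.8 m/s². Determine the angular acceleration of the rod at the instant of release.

About the pivot, I = (1/3)ML² = (1/3)(5.03)(0.694)² = 0.8075 kg·m².
The weight acts at the center, a distance L/2 = 0.3470 m from the pivot; τ = Mg(L/2) cos 11° = 16.79 N·m.
α = τ/I = 16.79/0.8075 = 20.79 rad/s².

α ≈ 20.8 rad/s²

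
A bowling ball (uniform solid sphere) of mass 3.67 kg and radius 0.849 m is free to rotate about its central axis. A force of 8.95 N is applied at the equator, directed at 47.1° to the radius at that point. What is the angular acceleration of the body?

α ≈ 5.26 rad/s²

I = (2/5)MR² = (2/5)(3.67)(0.849)² = 1.058 kg·m².
Only the tangential component produces torque: τ = F R sinθ = (8.95)(0.849) sin 47.1° = 5.566 N·m.
Newton's second law for rotation, τ = Iα, gives α = τ/I = 5.566/1.058 = 5.260 rad/s².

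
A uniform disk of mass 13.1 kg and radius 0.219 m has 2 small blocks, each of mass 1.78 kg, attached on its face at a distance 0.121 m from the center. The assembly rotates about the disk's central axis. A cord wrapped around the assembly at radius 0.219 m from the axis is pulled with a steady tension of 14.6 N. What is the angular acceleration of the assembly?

α ≈ 8.73 rad/s²

I_disk = ½MR² = ½(13.1)(0.219)² = 0.3141 kg·m².
I_blocks = 2·m·r² = 2(1.78)(0.121)² = 0.05212 kg·m².
Total I = 0.3663 kg·m².
τ = F r = (14.6)(0.219) = 3.197 N·m.
α = τ/I = 3.197/0.3663 = 8.730 rad/s².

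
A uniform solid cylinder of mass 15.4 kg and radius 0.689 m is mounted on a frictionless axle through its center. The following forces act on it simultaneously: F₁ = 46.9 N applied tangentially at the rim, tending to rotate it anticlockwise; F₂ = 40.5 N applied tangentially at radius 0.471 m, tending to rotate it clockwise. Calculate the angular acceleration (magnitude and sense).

I = ½MR² = (1/2)(15.4)(0.689)² = 3.655 kg·m².
Taking anticlockwise as positive: τ₁ = +(46.9)(0.689) = +32.31 N·m; τ₂ = −(40.5)(0.471) = −19.08 N·m.
Net torque τ = 13.24 N·m.
α = τ/I = 13.24/3.655 = 3.622 rad/s².

α ≈ 3.62 rad/s², anticlockwise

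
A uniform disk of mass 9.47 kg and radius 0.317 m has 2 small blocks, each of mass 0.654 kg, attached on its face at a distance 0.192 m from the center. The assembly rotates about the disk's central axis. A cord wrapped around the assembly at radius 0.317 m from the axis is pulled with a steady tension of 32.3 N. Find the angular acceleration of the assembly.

α ≈ 19.5 rad/s²

I_disk = ½MR² = ½(9.47)(0.317)² = 0.4758 kg·m².
I_blocks = 2·m·r² = 2(0.654)(0.192)² = 0.04822 kg·m².
Total I = 0.5240 kg·m².
τ = F r = (32.3)(0.317) = 10.24 N·m.
α = τ/I = 10.24/0.5240 = 19.54 rad/s².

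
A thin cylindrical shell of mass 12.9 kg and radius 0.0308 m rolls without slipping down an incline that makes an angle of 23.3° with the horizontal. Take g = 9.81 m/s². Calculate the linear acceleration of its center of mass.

Translation along the incline: Mg sinθ − f = Ma.
Rotation about the center: fR = Iα with I = MR². No-slip gives a = αR, so f = (I/R²)a = M a.
Substituting: Mg sinθ = (1 + 1.000)Ma, so a = g sinθ/(1 + 1.000) = (9.81) sin 23.3° / 2.000 = 1.940 m/s².

a ≈ 1.94 m/s²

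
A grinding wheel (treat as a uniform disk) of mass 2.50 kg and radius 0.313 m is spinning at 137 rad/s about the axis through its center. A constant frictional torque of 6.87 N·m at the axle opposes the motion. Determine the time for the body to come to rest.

t ≈ 2.44 s

I = ½MR² = (1/2)(2.50)(0.313)² = 0.1225 kg·m².
The net torque has magnitude 6.87 N·m, opposing ω.
|α| = τ/I = 6.870/0.1225 = 56.10 rad/s² (deceleration).
0 = ω₀ − |α|t ⇒ t = ω₀/|α| = 137/56.10 = 2.442 s.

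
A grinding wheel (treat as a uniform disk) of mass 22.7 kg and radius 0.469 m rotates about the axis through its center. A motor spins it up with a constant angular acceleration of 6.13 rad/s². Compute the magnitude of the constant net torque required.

τ ≈ 15.3 N·m

I = ½MR² = (1/2)(22.7)(0.469)² = 2.497 kg·m².
τ = Iα = (2.497)(6.130) = 15.30 N·m.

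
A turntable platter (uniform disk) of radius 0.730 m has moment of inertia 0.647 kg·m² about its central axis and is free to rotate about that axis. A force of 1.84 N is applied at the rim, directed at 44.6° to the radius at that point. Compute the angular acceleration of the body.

α ≈ 1.46 rad/s²

Only the tangential component produces torque: τ = F R sinθ = (1.84)(0.730) sin 44.6° = 0.9431 N·m.
From τ = Iα: α = 0.9431/0.6470 = 1.458 rad/s².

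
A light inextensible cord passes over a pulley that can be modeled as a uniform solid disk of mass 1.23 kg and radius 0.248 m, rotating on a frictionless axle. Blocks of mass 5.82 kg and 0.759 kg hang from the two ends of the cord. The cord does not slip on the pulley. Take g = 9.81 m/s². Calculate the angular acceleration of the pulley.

α ≈ 27.8 rad/s²

I = ½MR² = (1/2)(1.23)(0.248)² = 0.03782 kg·m².
Heavier block: m₁g − T₁ = m₁a. Lighter block: T₂ − m₂g = m₂a.
Pulley: (T₁ − T₂)R = Iα = I(a/R), so T₁ − T₂ = (I/R²)a = (1/2)M_p a = 0.6150·a.
Adding the three: (m₁ − m₂)g = (m₁ + m₂ + 0.6150)a, so a = (5.82 − 0.759)(9.81)/(5.82 + 0.759 + 0.6150) = 6.901 m/s².
α = a/R = 6.901/0.248 = 27.83 rad/s².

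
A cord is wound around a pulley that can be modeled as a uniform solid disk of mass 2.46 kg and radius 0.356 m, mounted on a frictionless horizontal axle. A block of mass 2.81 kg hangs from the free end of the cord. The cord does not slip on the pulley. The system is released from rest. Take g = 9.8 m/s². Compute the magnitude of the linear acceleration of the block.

I = ½MR² = (1/2)(2.46)(0.356)² = 0.1559 kg·m².
Block: mg − T = ma. Pulley: TR = Iα. No-slip: a = αR, so T = (I/R²)a = 1.230·a.
Then mg = (m + 1.230)a, so a = (2.81)(9.8)/(2.81 + 1.230) = 6.816 m/s².

a ≈ 6.82 m/s²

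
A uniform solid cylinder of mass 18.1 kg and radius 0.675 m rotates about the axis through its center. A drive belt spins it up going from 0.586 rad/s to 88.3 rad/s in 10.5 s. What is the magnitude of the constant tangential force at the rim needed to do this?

F ≈ 51.0 N

I = ½MR² = (1/2)(18.1)(0.675)² = 4.123 kg·m².
α = Δω/Δt = (88.3 − 0.586)/10.5 = 8.354 rad/s².
The required torque is τ = Iα = (4.123)(8.354) = 34.45 N·m.
A tangential force at the rim gives τ = FR, so F = τ/R = 34.45/0.675 = 51.03 N.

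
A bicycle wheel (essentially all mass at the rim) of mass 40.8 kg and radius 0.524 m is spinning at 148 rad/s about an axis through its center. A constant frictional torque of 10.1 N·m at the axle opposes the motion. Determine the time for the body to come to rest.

t ≈ 164 s

I = MR² = (40.8)(0.524)² = 11.20 kg·m².
The net torque has magnitude 10.1 N·m, opposing ω.
|α| = τ/I = 10.10/11.20 = 0.9016 rad/s² (deceleration).
0 = ω₀ − |α|t ⇒ t = ω₀/|α| = 148/0.9016 = 164.2 s.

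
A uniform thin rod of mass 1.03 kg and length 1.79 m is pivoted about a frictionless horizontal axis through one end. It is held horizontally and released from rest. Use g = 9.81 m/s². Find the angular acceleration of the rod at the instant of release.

α ≈ 8.22 rad/s²

About the pivot, I = (1/3)ML² = (1/3)(1.03)(1.79)² = 1.100 kg·m².
The weight acts at the center, a distance L/2 = 0.8950 m from the pivot; τ = Mg(L/2) = 9.043 N·m.
α = τ/I = 9.043/1.100 = 8.221 rad/s².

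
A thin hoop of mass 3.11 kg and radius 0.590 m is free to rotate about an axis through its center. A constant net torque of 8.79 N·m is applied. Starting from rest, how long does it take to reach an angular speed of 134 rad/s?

I = MR² = (3.11)(0.590)² = 1.083 kg·m².
α = τ/I = 8.79/1.083 = 8.119 rad/s².
ω = αt ⇒ t = ω/α = 134/8.119 = 16.50 s.

t ≈ 16.5 s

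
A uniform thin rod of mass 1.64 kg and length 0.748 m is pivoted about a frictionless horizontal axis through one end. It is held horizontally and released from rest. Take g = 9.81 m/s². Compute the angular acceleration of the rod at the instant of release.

About the pivot, I = (1/3)ML² = (1/3)(1.64)(0.748)² = 0.3059 kg·m².
The weight acts at the center, a distance L/2 = 0.3740 m from the pivot; τ = Mg(L/2) = 6.017 N·m.
α = τ/I = 6.017/0.3059 = 19.67 rad/s².

α ≈ 19.7 rad/s²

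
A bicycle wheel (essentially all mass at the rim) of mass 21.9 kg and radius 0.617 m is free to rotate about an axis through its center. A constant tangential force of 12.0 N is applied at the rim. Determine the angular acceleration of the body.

α ≈ 0.888 rad/s²

I = MR² = (21.9)(0.617)² = 8.337 kg·m².
τ = F R = (12.0)(0.617) = 7.404 N·m.
Newton's second law for rotation, τ = Iα, gives α = τ/I = 7.404/8.337 = 0.8881 rad/s².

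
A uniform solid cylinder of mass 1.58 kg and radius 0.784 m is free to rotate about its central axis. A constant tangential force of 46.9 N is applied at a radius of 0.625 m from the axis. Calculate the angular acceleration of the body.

I = ½MR² = (1/2)(1.58)(0.784)² = 0.4856 kg·m².
τ = F·r = (46.9)(0.625) = 29.31 N·m.
From τ = Iα: α = 29.31/0.4856 = 60.37 rad/s².

α ≈ 60.4 rad/s²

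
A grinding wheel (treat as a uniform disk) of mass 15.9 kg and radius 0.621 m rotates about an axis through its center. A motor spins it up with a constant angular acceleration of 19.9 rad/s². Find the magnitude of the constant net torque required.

I = ½MR² = (1/2)(15.9)(0.621)² = 3.066 kg·m².
τ = Iα = (3.066)(19.90) = 61.01 N·m.

τ ≈ 61.0 N·m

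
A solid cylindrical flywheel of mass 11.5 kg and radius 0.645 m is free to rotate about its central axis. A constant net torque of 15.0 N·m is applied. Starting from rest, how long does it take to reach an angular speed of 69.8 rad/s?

I = ½MR² = (1/2)(11.5)(0.645)² = 2.392 kg·m².
α = τ/I = 15.0/2.392 = 6.271 rad/s².
ω = αt ⇒ t = ω/α = 69.8/6.271 = 11.13 s.

t ≈ 11.1 s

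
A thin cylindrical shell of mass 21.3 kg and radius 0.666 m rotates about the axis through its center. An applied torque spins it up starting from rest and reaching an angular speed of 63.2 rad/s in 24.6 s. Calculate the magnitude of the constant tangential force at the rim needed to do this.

I = MR² = (21.3)(0.666)² = 9.448 kg·m².
α = Δω/Δt = (63.2 − 0)/24.6 = 2.569 rad/s².
The required torque is τ = Iα = (9.448)(2.569) = 24.27 N·m.
A tangential force at the rim gives τ = FR, so F = τ/R = 24.27/0.666 = 36.44 N.

F ≈ 36.4 N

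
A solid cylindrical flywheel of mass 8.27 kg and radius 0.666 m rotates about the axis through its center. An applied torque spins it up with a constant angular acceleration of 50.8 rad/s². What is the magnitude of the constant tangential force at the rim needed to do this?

I = ½MR² = (1/2)(8.27)(0.666)² = 1.834 kg·m².
The required torque is τ = Iα = (1.834)(50.80) = 93.17 N·m.
A tangential force at the rim gives τ = FR, so F = τ/R = 93.17/0.666 = 139.9 N.

F ≈ 140 N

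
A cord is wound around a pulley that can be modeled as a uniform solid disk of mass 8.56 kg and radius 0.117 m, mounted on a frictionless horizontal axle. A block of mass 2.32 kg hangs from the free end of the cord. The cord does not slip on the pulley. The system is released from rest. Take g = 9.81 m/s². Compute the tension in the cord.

T ≈ 14.8 N

I = ½MR² = (1/2)(8.56)(0.117)² = 0.05859 kg·m².
Block: mg − T = ma. Pulley: TR = Iα. No-slip: a = αR, so T = (I/R²)a = 4.280·a.
Then mg = (m + 4.280)a, so a = (2.32)(9.81)/(2.32 + 4.280) = 3.448 m/s².
T = 4.280·a = 14.76 N.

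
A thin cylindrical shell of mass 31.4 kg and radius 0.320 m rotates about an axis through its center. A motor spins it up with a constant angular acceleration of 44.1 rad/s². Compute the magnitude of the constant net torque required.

I = MR² = (31.4)(0.320)² = 3.215 kg·m².
τ = Iα = (3.215)(44.10) = 141.8 N·m.

τ ≈ 142 N·m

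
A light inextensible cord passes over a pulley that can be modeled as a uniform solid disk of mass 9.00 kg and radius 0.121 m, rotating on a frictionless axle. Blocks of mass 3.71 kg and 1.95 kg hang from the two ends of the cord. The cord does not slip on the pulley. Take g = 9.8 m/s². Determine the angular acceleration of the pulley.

I = ½MR² = (1/2)(9.00)(0.121)² = 0.06588 kg·m².
Heavier block: m₁g − T₁ = m₁a. Lighter block: T₂ − m₂g = m₂a.
Pulley: (T₁ − T₂)R = Iα = I(a/R), so T₁ − T₂ = (I/R²)a = (1/2)M_p a = 4.500·a.
Adding the three: (m₁ − m₂)g = (m₁ + m₂ + 4.500)a, so a = (3.71 − 1.95)(9.8)/(3.71 + 1.95 + 4.500) = 1.698 m/s².
α = a/R = 1.698/0.121 = 14.03 rad/s².

α ≈ 14.0 rad/s²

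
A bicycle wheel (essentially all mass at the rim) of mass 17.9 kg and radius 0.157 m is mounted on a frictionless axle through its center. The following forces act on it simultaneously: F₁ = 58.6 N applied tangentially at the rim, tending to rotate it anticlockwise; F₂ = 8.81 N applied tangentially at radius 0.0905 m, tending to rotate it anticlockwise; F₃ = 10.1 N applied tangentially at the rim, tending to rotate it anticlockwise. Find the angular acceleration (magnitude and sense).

I = MR² = (17.9)(0.157)² = 0.4412 kg·m².
Taking anticlockwise as positive: τ₁ = +(58.6)(0.157) = +9.200 N·m; τ₂ = +(8.81)(0.0905) = +0.7973 N·m; τ₃ = +(10.1)(0.157) = +1.586 N·m.
Net torque τ = 11.58 N·m.
α = τ/I = 11.58/0.4412 = 26.25 rad/s².

α ≈ 26.3 rad/s², anticlockwise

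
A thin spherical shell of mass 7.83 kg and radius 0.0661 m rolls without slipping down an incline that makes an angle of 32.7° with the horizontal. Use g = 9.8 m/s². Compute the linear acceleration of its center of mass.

Translation along the incline: Mg sinθ − f = Ma.
Rotation about the center: fR = Iα with I = (2/3)MR². No-slip gives a = αR, so f = (I/R²)a = (2/3)M a.
Substituting: Mg sinθ = (1 + 0.6667)Ma, so a = g sinθ/(1 + 0.6667) = (9.8) sin 32.7° / 1.667 = 3.177 m/s².

a ≈ 3.18 m/s²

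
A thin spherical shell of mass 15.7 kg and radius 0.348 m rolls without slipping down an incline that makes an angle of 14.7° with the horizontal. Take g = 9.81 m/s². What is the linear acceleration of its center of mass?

a ≈ 1.49 m/s²

Translation along the incline: Mg sinθ − f = Ma.
Rotation about the center: fR = Iα with I = (2/3)MR². No-slip gives a = αR, so f = (I/R²)a = (2/3)M a.
Substituting: Mg sinθ = (1 + 0.6667)Ma, so a = g sinθ/(1 + 0.6667) = (9.81) sin 14.7° / 1.667 = 1.494 m/s².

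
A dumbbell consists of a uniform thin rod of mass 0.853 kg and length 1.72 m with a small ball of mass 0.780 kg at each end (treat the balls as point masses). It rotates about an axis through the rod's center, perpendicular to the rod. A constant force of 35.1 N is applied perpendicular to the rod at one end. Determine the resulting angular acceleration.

I_rod = (1/12)ML² = (1/12)(0.853)(1.72)² = 0.2103 kg·m².
I_balls = 2·m·(L/2)² = 2(0.780)(0.8600)² = 1.154 kg·m².
Total I = 1.364 kg·m².
τ = F·(L/2) = (35.1)(0.860) = 30.19 N·m.
α = τ/I = 30.19/1.364 = 22.13 rad/s².

α ≈ 22.1 rad/s²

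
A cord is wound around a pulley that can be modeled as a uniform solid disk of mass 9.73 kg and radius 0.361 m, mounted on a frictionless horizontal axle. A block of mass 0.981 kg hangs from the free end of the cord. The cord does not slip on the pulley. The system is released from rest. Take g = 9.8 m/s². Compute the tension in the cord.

I = ½MR² = (1/2)(9.73)(0.361)² = 0.6340 kg·m².
Block: mg − T = ma. Pulley: TR = Iα. No-slip: a = αR, so T = (I/R²)a = 4.865·a.
Then mg = (m + 4.865)a, so a = (0.981)(9.8)/(0.981 + 4.865) = 1.645 m/s².
T = 4.865·a = 8.001 N.

T ≈ 8.00 N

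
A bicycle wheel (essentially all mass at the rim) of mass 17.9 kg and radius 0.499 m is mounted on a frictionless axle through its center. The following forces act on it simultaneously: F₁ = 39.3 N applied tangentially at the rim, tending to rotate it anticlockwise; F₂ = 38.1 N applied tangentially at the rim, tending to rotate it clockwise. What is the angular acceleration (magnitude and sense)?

α ≈ 0.134 rad/s², anticlockwise

I = MR² = (17.9)(0.499)² = 4.457 kg·m².
Taking anticlockwise as positive: τ₁ = +(39.3)(0.499) = +19.61 N·m; τ₂ = −(38.1)(0.499) = −19.01 N·m.
Net torque τ = 0.5988 N·m.
α = τ/I = 0.5988/4.457 = 0.1343 rad/s².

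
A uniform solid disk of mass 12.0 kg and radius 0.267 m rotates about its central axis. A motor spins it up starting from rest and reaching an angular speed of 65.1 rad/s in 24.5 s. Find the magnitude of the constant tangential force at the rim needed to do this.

F ≈ 4.26 N

I = ½MR² = (1/2)(12.0)(0.267)² = 0.4277 kg·m².
α = Δω/Δt = (65.1 − 0)/24.5 = 2.657 rad/s².
The required torque is τ = Iα = (0.4277)(2.657) = 1.137 N·m.
A tangential force at the rim gives τ = FR, so F = τ/R = 1.137/0.267 = 4.257 N.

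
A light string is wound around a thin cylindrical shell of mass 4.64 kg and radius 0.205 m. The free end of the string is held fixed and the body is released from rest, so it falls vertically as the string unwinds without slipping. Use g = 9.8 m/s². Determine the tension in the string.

Translation: Mg − T = Ma. Rotation about the center: TR = Iα with I = MR².
With a = αR: T = (I/R²)a = M a, so Mg = (1 + 1.000)Ma.
a = g/(1 + 1.000) = 9.8/2.000 = 4.900 m/s².
T = 1.000·M·a = (1.000)(4.64)(4.900) = 22.74 N.

T ≈ 22.7 N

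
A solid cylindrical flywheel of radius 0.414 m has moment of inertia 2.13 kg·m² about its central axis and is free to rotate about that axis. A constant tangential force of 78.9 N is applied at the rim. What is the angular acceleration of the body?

α ≈ 15.3 rad/s²

τ = F R = (78.9)(0.414) = 32.66 N·m.
Newton's second law for rotation, τ = Iα, gives α = τ/I = 32.66/2.130 = 15.34 rad/s².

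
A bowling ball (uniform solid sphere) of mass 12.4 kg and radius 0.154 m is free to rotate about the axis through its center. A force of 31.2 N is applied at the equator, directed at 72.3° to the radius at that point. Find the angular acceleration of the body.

α ≈ 38.9 rad/s²

I = (2/5)MR² = (2/5)(12.4)(0.154)² = 0.1176 kg·m².
Only the tangential component produces torque: τ = F R sinθ = (31.2)(0.154) sin 72.3° = 4.577 N·m.
Newton's second law for rotation, τ = Iα, gives α = τ/I = 4.577/0.1176 = 38.91 rad/s².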